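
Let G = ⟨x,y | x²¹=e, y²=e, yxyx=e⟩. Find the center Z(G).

An element z ∈ Z(G) iff z commutes with every generator.
For example e is central: e·x = x = x·e; e·y = y = y·e.
Whereas x ∉ Z(G) since x·y = xy ≠ x²⁰y = y·x.
Checking each of the 42 elements this way gives Z(G) = {e}, of order 1.

Answer: {e}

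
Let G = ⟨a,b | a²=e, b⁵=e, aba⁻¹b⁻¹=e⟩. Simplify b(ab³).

Compute b · (ab³) by multiplying left to right and reducing via the relations at each step:
  b · a = ab
  (ab) · b³ = ab⁴

Answer: ab⁴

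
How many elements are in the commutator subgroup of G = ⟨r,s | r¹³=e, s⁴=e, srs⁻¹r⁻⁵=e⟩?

G' = [G, G] is generated by all commutators. The generator-pair commutators are: [r, s] = r⁹.
The subgroup they normally generate is {e, r, r², r³, r⁴, r⁵, r⁶, r⁷, r⁸, r⁹, r¹⁰, r¹¹, r¹²}, of order 13.
Check: |G/G'| = 52/13 = 4 is the order of the abelianisation.

Answer: 13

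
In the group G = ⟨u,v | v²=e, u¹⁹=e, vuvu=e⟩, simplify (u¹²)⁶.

Compute successive powers of (u¹²), reducing at each step:
  (u¹²)²: (u¹²) · u¹² = u⁵
  (u¹²)³: (u⁵) · u¹² = u¹⁷
  (u¹²)⁴: (u¹⁷) · u¹² = u¹⁰
  (u¹²)⁵: (u¹⁰) · u¹² = u³
  (u¹²)⁶: (u³) · u¹² = u¹⁵

Answer: u¹⁵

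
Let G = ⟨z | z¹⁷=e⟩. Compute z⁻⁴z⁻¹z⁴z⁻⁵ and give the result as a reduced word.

Multiply left to right, reducing at each step:
  (z¹³) · z⁻¹ = z¹²
  (z¹²) · z⁴ = z¹⁶
  (z¹⁶) · z⁻⁵ = z¹¹

Answer: z¹¹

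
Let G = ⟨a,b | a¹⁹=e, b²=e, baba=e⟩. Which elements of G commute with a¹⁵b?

⟨a¹⁵b⟩ ⊆ C_G(a¹⁵b) since powers of a¹⁵b commute with a¹⁵b; so |C_G(a¹⁵b)| ≥ |⟨a¹⁵b⟩| = 2.
By orbit–stabilizer, |C_G(a¹⁵b)| = |G| / |conj. class of a¹⁵b| = 38 / 19 = 2.
The 2 elements commuting with a¹⁵b are {e, a¹⁵b}.

Answer: {e, a¹⁵b}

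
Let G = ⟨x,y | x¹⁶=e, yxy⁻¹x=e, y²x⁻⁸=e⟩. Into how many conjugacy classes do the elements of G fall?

The conjugacy classes (representative and size) are:
  [e] (size 1), [x] (size 2), [x¹⁴] (size 2), [x¹³] (size 2), [x¹²] (size 2), [x⁵] (size 2), [x¹⁰] (size 2), [x⁷] (size 2), [x⁸] (size 1), [y⁻¹] (size 8), [x⁷y⁻¹] (size 8).
Class equation: 1 + 2 + 2 + 2 + 2 + 2 + 2 + 2 + 1 + 8 + 8 = 32 = |G|. So G has 11 conjugacy classes.

Answer: 11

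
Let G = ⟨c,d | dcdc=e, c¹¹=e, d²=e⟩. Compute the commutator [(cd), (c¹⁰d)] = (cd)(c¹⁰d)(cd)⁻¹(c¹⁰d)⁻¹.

[(cd), (c¹⁰d)] = (cd)·(c¹⁰d)·(cd)⁻¹·(c¹⁰d)⁻¹.
  (cd) · (c¹⁰d) = c²
  (c²) · (cd) = c³d
  (c³d) · (c¹⁰d) = c⁴

Answer: c⁴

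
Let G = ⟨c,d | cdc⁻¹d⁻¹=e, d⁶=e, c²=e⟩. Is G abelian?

Each pair of generators commutes: c·d = cd = d·c. Since the generators pairwise commute, every element of G commutes with every other, so G is abelian.

Answer: Yes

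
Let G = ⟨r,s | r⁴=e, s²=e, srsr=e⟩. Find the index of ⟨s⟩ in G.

First find ord(s) by computing successive powers:
  s¹ = s, s² = e.
So |⟨s⟩| = ord(s) = 2. With |G| = 8, by Lagrange [G : ⟨s⟩] = 8/2 = 4.

Answer: 4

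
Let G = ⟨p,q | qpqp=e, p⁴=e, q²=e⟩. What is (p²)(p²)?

Compute (p²) · (p²) by multiplying left to right and reducing via the relations at each step:
  (p²) · p² = e

Answer: e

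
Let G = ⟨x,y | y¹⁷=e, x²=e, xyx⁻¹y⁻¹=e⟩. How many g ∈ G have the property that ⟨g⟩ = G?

G is cyclic of order 34. An element generates G iff its order is 34, and a cyclic group of order 34 has exactly φ(34) = 16 such elements.

Answer: 16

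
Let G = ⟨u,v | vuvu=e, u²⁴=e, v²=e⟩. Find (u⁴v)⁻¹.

The order of (u⁴v) is 2 (smallest k with (u⁴v)ᵏ = e), so (u⁴v)⁻¹ = (u⁴v)¹ = u⁴v.
Check: (u⁴v) · (u⁴v) → (u⁴v) · u⁴ = v;   v · v = e, giving e as required.

Answer: u⁴v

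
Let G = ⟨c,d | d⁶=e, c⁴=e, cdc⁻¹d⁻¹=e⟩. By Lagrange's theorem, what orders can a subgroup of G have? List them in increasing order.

|G| = 24 = 2³ · 3. By Lagrange's theorem the order of any subgroup divides 24; the divisors of 24 are 1, 2, 3, 4, 6, 8, 12, 24.

Answer: 1, 2, 3, 4, 6, 8, 12, 24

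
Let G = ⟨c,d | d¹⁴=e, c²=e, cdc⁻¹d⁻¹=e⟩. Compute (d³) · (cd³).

Compute (d³) · (cd³) by multiplying left to right and reducing via the relations at each step:
  (d³) · c = cd³
  (cd³) · d³ = cd⁶

Answer: cd⁶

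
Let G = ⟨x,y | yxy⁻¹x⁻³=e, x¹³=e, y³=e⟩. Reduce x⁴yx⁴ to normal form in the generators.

Multiply left to right, reducing at each step:
  (x⁴) · y = x⁴y
  (x⁴y) · x⁴ = x³y

Answer: x³y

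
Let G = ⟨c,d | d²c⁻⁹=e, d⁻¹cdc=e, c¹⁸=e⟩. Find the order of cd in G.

Compute successive powers until reaching e:
  (cd)¹ = cd, (cd)² = c⁹, (cd)³ = cd⁻¹, (cd)⁴ = e.
The smallest positive k with (cd)ᵏ = e is 4.

Answer: 4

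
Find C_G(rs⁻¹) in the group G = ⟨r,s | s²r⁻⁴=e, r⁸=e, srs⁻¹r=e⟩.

⟨rs⁻¹⟩ ⊆ C_G(rs⁻¹) since powers of rs⁻¹ commute with rs⁻¹; so |C_G(rs⁻¹)| ≥ |⟨rs⁻¹⟩| = 4.
By orbit–stabilizer, |C_G(rs⁻¹)| = |G| / |conj. class of rs⁻¹| = 16 / 4 = 4.
The 4 elements commuting with rs⁻¹ are {e, r⁴, rs, rs⁻¹}.

Answer: {e, r⁴, rs, rs⁻¹}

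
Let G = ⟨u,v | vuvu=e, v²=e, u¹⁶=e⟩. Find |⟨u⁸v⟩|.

|⟨u⁸v⟩| equals the order of u⁸v. Compute successive powers until reaching e:
  (u⁸v)¹ = u⁸v, (u⁸v)² = e.
The smallest positive k with (u⁸v)ᵏ = e is 2, so |⟨u⁸v⟩| = 2.

Answer: 2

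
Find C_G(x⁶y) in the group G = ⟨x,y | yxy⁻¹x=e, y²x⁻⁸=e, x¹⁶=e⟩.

⟨x⁶y⟩ ⊆ C_G(x⁶y) since powers of x⁶y commute with x⁶y; so |C_G(x⁶y)| ≥ |⟨x⁶y⟩| = 4.
By orbit–stabilizer, |C_G(x⁶y)| = |G| / |conj. class of x⁶y| = 32 / 8 = 4.
The 4 elements commuting with x⁶y are {e, x⁸, x⁶y, x⁶y⁻¹}.

Answer: {e, x⁸, x⁶y, x⁶y⁻¹}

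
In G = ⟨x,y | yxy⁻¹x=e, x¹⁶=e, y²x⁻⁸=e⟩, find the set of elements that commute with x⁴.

⟨x⁴⟩ ⊆ C_G(x⁴) since powers of x⁴ commute with x⁴; so |C_G(x⁴)| ≥ |⟨x⁴⟩| = 4.
By orbit–stabilizer, |C_G(x⁴)| = |G| / |conj. class of x⁴| = 32 / 2 = 16.
The 16 elements commuting with x⁴ are {e, x, x², x³, x⁴, x⁵, x⁶, x⁷, x⁸, x⁹, x¹⁰, x¹¹, x¹², x¹³, x¹⁴, x¹⁵}.

Answer: {e, x, x², x³, x⁴, x⁵, x⁶, x⁷, x⁸, x⁹, x¹⁰, x¹¹, x¹², x¹³, x¹⁴, x¹⁵}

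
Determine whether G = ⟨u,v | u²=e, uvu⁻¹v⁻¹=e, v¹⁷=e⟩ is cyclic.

|G| = 34. The element uv has order 34 (its powers give 34 distinct elements), so ⟨uv⟩ = G and G is cyclic.

Answer: Yes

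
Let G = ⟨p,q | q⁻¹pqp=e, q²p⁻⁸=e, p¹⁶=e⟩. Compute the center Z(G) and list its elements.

An element z ∈ Z(G) iff z commutes with every generator.
For example p⁸ is central: (p⁸)·p = p⁹ = p·(p⁸); (p⁸)·q = q⁻¹ = q·(p⁸).
Whereas p ∉ Z(G) since p·q = pq ≠ p⁷q⁻¹ = q·p.
Checking each of the 32 elements this way gives Z(G) = {e, p⁸}, of order 2.

Answer: {e, p⁸}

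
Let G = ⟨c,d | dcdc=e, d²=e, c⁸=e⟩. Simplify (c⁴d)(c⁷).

Compute (c⁴d) · (c⁷) by multiplying left to right and reducing via the relations at each step:
  (c⁴d) · c⁷ = c⁵d

Answer: c⁵d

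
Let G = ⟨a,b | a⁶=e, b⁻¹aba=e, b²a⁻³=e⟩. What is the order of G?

Enumerate words in the generators, reducing via the relations: the distinct elements are
  {a, b, e, ab, a², a³, a⁴, a⁵, a²b, b⁻¹, ab⁻¹, a²b⁻¹}.
No further products give new elements, so |G| = 12.

Answer: 12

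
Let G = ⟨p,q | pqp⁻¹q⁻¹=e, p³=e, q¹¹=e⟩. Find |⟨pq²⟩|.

|⟨pq²⟩| equals the order of pq². Compute successive powers until reaching e:
  (pq²)¹ = pq², (pq²)² = p²q⁴, (pq²)³ = q⁶, (pq²)⁴ = pq⁸, (pq²)⁵ = p²q¹⁰, (pq²)⁶ = q, (pq²)⁷ = pq³, (pq²)⁸ = p²q⁵, (pq²)⁹ = q⁷, (pq²)¹⁰ = pq⁹, (pq²)¹¹ = p², (pq²)¹² = q², (pq²)¹³ = pq⁴, (pq²)¹⁴ = p²q⁶, (pq²)¹⁵ = q⁸, (pq²)¹⁶ = pq¹⁰, (pq²)¹⁷ = p²q, (pq²)¹⁸ = q³, (pq²)¹⁹ = pq⁵, (pq²)²⁰ = p²q⁷, (pq²)²¹ = q⁹, (pq²)²² = p, (pq²)²³ = p²q², (pq²)²⁴ = q⁴, (pq²)²⁵ = pq⁶, (pq²)²⁶ = p²q⁸, (pq²)²⁷ = q¹⁰, (pq²)²⁸ = pq, (pq²)²⁹ = p²q³, (pq²)³⁰ = q⁵, (pq²)³¹ = pq⁷, (pq²)³² = p²q⁹, (pq²)³³ = e.
The smallest positive k with (pq²)ᵏ = e is 33, so |⟨pq²⟩| = 33.

Answer: 33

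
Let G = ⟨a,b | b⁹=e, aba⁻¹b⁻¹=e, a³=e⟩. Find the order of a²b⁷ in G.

Compute successive powers until reaching e:
  (a²b⁷)¹ = a²b⁷, (a²b⁷)² = ab⁵, (a²b⁷)³ = b³, (a²b⁷)⁴ = a²b, (a²b⁷)⁵ = ab⁸, (a²b⁷)⁶ = b⁶, (a²b⁷)⁷ = a²b⁴, (a²b⁷)⁸ = ab², (a²b⁷)⁹ = e.
The smallest positive k with (a²b⁷)ᵏ = e is 9.

Answer: 9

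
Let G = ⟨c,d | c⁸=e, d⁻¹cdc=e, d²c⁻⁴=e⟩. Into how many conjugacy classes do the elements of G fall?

The conjugacy classes (representative and size) are:
  [e] (size 1), [c⁷] (size 2), [c⁶] (size 2), [c³] (size 2), [c⁴] (size 1), [c²d⁻¹] (size 4), [c³d⁻¹] (size 4).
Class equation: 1 + 2 + 2 + 2 + 1 + 4 + 4 = 16 = |G|. So G has 7 conjugacy classes.

Answer: 7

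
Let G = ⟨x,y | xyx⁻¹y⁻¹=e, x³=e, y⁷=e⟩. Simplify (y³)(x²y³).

Compute (y³) · (x²y³) by multiplying left to right and reducing via the relations at each step:
  (y³) · x² = x²y³
  (x²y³) · y³ = x²y⁶

Answer: x²y⁶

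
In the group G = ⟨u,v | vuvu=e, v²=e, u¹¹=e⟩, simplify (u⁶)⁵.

Compute successive powers of (u⁶), reducing at each step:
  (u⁶)²: (u⁶) · u⁶ = u
  (u⁶)³: u · u⁶ = u⁷
  (u⁶)⁴: (u⁷) · u⁶ = u²
  (u⁶)⁵: (u²) · u⁶ = u⁸

Answer: u⁸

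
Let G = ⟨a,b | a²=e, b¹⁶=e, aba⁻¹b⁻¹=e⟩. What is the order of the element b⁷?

Compute successive powers until reaching e:
  (b⁷)¹ = b⁷, (b⁷)² = b¹⁴, (b⁷)³ = b⁵, (b⁷)⁴ = b¹², (b⁷)⁵ = b³, (b⁷)⁶ = b¹⁰, (b⁷)⁷ = b, (b⁷)⁸ = b⁸, (b⁷)⁹ = b¹⁵, (b⁷)¹⁰ = b⁶, (b⁷)¹¹ = b¹³, (b⁷)¹² = b⁴, (b⁷)¹³ = b¹¹, (b⁷)¹⁴ = b², (b⁷)¹⁵ = b⁹, (b⁷)¹⁶ = e.
The smallest positive k with (b⁷)ᵏ = e is 16.

Answer: 16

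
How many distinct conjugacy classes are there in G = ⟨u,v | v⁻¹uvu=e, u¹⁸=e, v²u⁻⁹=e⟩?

The conjugacy classes (representative and size) are:
  [e] (size 1), [u¹⁷] (size 2), [u¹⁶] (size 2), [u³] (size 2), [u¹⁴] (size 2), [u¹³] (size 2), [u¹²] (size 2), [u¹¹] (size 2), [u¹⁰] (size 2), [u⁹] (size 1), [u⁸v] (size 9), [uv] (size 9).
Class equation: 1 + 2 + 2 + 2 + 2 + 2 + 2 + 2 + 2 + 1 + 9 + 9 = 36 = |G|. So G has 12 conjugacy classes.

Answer: 12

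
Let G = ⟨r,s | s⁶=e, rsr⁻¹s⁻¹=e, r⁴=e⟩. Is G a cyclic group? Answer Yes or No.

|G| = 24, but the maximum element order in G is 12 < 24. No single element generates all of G, so G is not cyclic.

Answer: No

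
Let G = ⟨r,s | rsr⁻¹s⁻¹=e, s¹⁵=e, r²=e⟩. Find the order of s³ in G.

Compute successive powers until reaching e:
  (s³)¹ = s³, (s³)² = s⁶, (s³)³ = s⁹, (s³)⁴ = s¹², (s³)⁵ = e.
The smallest positive k with (s³)ᵏ = e is 5.

Answer: 5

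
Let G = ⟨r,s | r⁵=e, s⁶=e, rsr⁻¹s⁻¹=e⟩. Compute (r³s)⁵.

Compute successive powers of (r³s), reducing at each step:
  (r³s)²: (r³s) · r³ = rs;   (rs) · s = rs²
  (r³s)³: (rs²) · r³ = r⁴s²;   (r⁴s²) · s = r⁴s³
  (r³s)⁴: (r⁴s³) · r³ = r²s³;   (r²s³) · s = r²s⁴
  (r³s)⁵: (r²s⁴) · r³ = s⁴;   (s⁴) · s = s⁵

Answer: s⁵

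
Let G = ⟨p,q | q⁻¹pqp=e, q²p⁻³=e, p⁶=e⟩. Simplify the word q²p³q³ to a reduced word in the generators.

Multiply left to right, reducing at each step:
  (p³) · p³ = e
  e · q³ = q⁻¹

Answer: q⁻¹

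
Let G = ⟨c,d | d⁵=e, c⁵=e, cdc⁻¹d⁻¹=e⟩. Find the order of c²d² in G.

Compute successive powers until reaching e:
  (c²d²)¹ = c²d², (c²d²)² = c⁴d⁴, (c²d²)³ = cd, (c²d²)⁴ = c³d³, (c²d²)⁵ = e.
The smallest positive k with (c²d²)ᵏ = e is 5.

Answer: 5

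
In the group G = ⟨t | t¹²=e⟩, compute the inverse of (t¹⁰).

The order of (t¹⁰) is 6 (smallest k with (t¹⁰)ᵏ = e), so (t¹⁰)⁻¹ = (t¹⁰)⁵ = t².
Check: (t¹⁰) · (t²) → (t¹⁰) · t² = e, giving e as required.

Answer: t²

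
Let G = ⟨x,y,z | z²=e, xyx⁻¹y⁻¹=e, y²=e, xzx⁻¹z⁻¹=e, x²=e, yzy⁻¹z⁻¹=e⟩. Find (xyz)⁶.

Compute successive powers of (xyz), reducing at each step:
  (xyz)²: (xyz) · x = yz;   (yz) · y = z;   z · z = e
  (xyz)³: e · x = x;   x · y = xy;   (xy) · z = xyz
  (xyz)⁴: (xyz) · x = yz;   (yz) · y = z;   z · z = e
  (xyz)⁵: e · x = x;   x · y = xy;   (xy) · z = xyz
  (xyz)⁶: (xyz) · x = yz;   (yz) · y = z;   z · z = e

Answer: e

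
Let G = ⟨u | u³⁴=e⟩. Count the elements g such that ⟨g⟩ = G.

G is cyclic of order 34. An element generates G iff its order is 34, and a cyclic group of order 34 has exactly φ(34) = 16 such elements.

Answer: 16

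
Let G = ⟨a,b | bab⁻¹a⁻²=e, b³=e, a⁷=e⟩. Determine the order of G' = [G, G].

G' = [G, G] is generated by all commutators. The generator-pair commutators are: [a, b] = a⁶.
The subgroup they normally generate is {e, a, a², a³, a⁴, a⁵, a⁶}, of order 7.
Check: |G/G'| = 21/7 = 3 is the order of the abelianisation.

Answer: 7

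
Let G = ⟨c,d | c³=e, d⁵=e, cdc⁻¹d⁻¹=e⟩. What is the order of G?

Enumerate words in the generators, reducing via the relations: the distinct elements are
  {c, d, e, cd, c², d², d³, d⁴, cd², cd³, cd⁴, c²d, c²d², c²d³, c²d⁴}.
No further products give new elements, so |G| = 15.

Answer: 15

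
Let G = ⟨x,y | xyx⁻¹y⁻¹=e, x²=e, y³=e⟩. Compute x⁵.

Compute successive powers of x, reducing at each step:
  x²: x · x = e
  x³: e · x = x
  x⁴: x · x = e
  x⁵: e · x = x

Answer: x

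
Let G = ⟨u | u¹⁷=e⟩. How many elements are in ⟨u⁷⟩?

|⟨u⁷⟩| equals the order of u⁷. Compute successive powers until reaching e:
  (u⁷)¹ = u⁷, (u⁷)² = u¹⁴, (u⁷)³ = u⁴, (u⁷)⁴ = u¹¹, (u⁷)⁵ = u, (u⁷)⁶ = u⁸, (u⁷)⁷ = u¹⁵, (u⁷)⁸ = u⁵, (u⁷)⁹ = u¹², (u⁷)¹⁰ = u², (u⁷)¹¹ = u⁹, (u⁷)¹² = u¹⁶, (u⁷)¹³ = u⁶, (u⁷)¹⁴ = u¹³, (u⁷)¹⁵ = u³, (u⁷)¹⁶ = u¹⁰, (u⁷)¹⁷ = e.
The smallest positive k with (u⁷)ᵏ = e is 17, so |⟨u⁷⟩| = 17.

Answer: 17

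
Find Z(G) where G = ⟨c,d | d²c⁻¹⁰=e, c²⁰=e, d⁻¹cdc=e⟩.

An element z ∈ Z(G) iff z commutes with every generator.
For example c¹⁰ is central: (c¹⁰)·c = c¹¹ = c·(c¹⁰); (c¹⁰)·d = d⁻¹ = d·(c¹⁰).
Whereas c ∉ Z(G) since c·d = cd ≠ c⁹d⁻¹ = d·c.
Checking each of the 40 elements this way gives Z(G) = {e, c¹⁰}, of order 2.

Answer: {e, c¹⁰}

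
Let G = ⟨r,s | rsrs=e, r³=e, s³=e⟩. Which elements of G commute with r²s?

⟨r²s⟩ ⊆ C_G(r²s) since powers of r²s commute with r²s; so |C_G(r²s)| ≥ |⟨r²s⟩| = 3.
By orbit–stabilizer, |C_G(r²s)| = |G| / |conj. class of r²s| = 12 / 4 = 3.
The 3 elements commuting with r²s are {e, r²s, s²r}.

Answer: {e, r²s, s²r}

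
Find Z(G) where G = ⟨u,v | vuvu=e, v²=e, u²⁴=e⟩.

An element z ∈ Z(G) iff z commutes with every generator.
For example u¹² is central: (u¹²)·u = u¹³ = u·(u¹²); (u¹²)·v = u¹²v = v·(u¹²).
Whereas u ∉ Z(G) since u·v = uv ≠ u²³v = v·u.
Checking each of the 48 elements this way gives Z(G) = {e, u¹²}, of order 2.

Answer: {e, u¹²}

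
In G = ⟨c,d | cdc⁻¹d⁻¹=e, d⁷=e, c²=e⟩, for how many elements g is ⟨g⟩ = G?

G is cyclic of order 14. An element generates G iff its order is 14, and a cyclic group of order 14 has exactly φ(14) = 6 such elements.

Answer: 6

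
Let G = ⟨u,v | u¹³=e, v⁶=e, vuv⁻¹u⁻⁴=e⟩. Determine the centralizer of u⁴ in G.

⟨u⁴⟩ ⊆ C_G(u⁴) since powers of u⁴ commute with u⁴; so |C_G(u⁴)| ≥ |⟨u⁴⟩| = 13.
By orbit–stabilizer, |C_G(u⁴)| = |G| / |conj. class of u⁴| = 78 / 6 = 13.
The 13 elements commuting with u⁴ are {e, u, u², u³, u⁴, u⁵, u⁶, u⁷, u⁸, u⁹, u¹⁰, u¹¹, u¹²}.

Answer: {e, u, u², u³, u⁴, u⁵, u⁶, u⁷, u⁸, u⁹, u¹⁰, u¹¹, u¹²}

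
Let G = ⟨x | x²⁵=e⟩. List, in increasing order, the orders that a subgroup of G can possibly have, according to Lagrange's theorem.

|G| = 25 = 5². By Lagrange's theorem the order of any subgroup divides 25; the divisors of 25 are 1, 5, 25.

Answer: 1, 5, 25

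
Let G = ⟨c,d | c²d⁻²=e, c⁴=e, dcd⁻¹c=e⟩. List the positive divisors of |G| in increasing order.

|G| = 8 = 2³. By Lagrange's theorem the order of any subgroup divides 8; the divisors of 8 are 1, 2, 4, 8.

Answer: 1, 2, 4, 8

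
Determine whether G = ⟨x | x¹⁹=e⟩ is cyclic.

|G| = 19. The element x has order 19 (its powers give 19 distinct elements), so ⟨x⟩ = G and G is cyclic.

Answer: Yes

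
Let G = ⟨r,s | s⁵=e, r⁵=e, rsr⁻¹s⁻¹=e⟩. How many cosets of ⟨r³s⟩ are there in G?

First find ord(r³s) by computing successive powers:
  (r³s)¹ = r³s, (r³s)² = rs², (r³s)³ = r⁴s³, (r³s)⁴ = r²s⁴, (r³s)⁵ = e.
So |⟨r³s⟩| = ord(r³s) = 5. With |G| = 25, by Lagrange [G : ⟨r³s⟩] = 25/5 = 5.

Answer: 5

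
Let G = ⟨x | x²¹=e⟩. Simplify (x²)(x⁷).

Compute (x²) · (x⁷) by multiplying left to right and reducing via the relations at each step:
  (x²) · x⁷ = x⁹

Answer: x⁹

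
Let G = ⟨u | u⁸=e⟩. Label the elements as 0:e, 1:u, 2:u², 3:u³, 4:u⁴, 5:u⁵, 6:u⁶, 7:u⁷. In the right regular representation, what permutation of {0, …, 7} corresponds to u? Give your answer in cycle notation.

(0 1 2 3 4 5 6 7)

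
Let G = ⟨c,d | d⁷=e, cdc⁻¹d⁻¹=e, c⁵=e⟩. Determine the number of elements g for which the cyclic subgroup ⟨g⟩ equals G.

G is cyclic of order 35. An element generates G iff its order is 35, and a cyclic group of order 35 has exactly φ(35) = 24 such elements.

Answer: 24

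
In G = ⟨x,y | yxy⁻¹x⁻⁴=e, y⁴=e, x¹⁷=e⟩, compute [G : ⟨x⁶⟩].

First find ord(x⁶) by computing successive powers:
  (x⁶)¹ = x⁶, (x⁶)² = x¹², (x⁶)³ = x, (x⁶)⁴ = x⁷, (x⁶)⁵ = x¹³, (x⁶)⁶ = x², (x⁶)⁷ = x⁸, (x⁶)⁸ = x¹⁴, (x⁶)⁹ = x³, (x⁶)¹⁰ = x⁹, (x⁶)¹¹ = x¹⁵, (x⁶)¹² = x⁴, (x⁶)¹³ = x¹⁰, (x⁶)¹⁴ = x¹⁶, (x⁶)¹⁵ = x⁵, (x⁶)¹⁶ = x¹¹, (x⁶)¹⁷ = e.
So |⟨x⁶⟩| = ord(x⁶) = 17. With |G| = 68, by Lagrange [G : ⟨x⁶⟩] = 68/17 = 4.

Answer: 4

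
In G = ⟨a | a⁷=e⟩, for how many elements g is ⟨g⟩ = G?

G is cyclic of order 7. An element generates G iff its order is 7, and a cyclic group of order 7 has exactly φ(7) = 6 such elements.

Answer: 6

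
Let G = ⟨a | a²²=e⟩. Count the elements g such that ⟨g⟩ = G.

G is cyclic of order 22. An element generates G iff its order is 22, and a cyclic group of order 22 has exactly φ(22) = 10 such elements.

Answer: 10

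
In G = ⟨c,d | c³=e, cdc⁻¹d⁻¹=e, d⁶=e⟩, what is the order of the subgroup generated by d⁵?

|⟨d⁵⟩| equals the order of d⁵. Compute successive powers until reaching e:
  (d⁵)¹ = d⁵, (d⁵)² = d⁴, (d⁵)³ = d³, (d⁵)⁴ = d², (d⁵)⁵ = d, (d⁵)⁶ = e.
The smallest positive k with (d⁵)ᵏ = e is 6, so |⟨d⁵⟩| = 6.

Answer: 6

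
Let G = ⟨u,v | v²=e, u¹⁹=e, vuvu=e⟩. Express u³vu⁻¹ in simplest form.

Multiply left to right, reducing at each step:
  (u³) · v = u³v
  (u³v) · u⁻¹ = u⁴v

Answer: u⁴v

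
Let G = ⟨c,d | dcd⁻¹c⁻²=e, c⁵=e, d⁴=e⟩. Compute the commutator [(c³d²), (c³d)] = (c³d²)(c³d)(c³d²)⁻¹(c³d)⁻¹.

[(c³d²), (c³d)] = (c³d²)·(c³d)·(c³d²)⁻¹·(c³d)⁻¹.
  (c³d²) · (c³d) = d³
  (d³) · (c³d²) = c⁴d
  (c⁴d) · (cd³) = c

Answer: c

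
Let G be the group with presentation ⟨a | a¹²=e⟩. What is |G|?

G is generated by a single element, so G is cyclic. The relator gives a¹² = e and no smaller power is forced to be e, so the 12 powers {a, e, a², a³, a⁴, a⁵, a⁶, a⁷, a⁸, a⁹, a¹¹, a¹⁰} are distinct. Hence |G| = 12.

Answer: 12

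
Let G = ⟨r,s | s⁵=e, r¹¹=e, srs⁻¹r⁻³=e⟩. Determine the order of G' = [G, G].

G' = [G, G] is generated by all commutators. The generator-pair commutators are: [r, s] = r⁹.
The subgroup they normally generate is {e, r, r², r³, r⁴, r⁵, r⁶, r⁷, r⁸, r⁹, r¹⁰}, of order 11.
Check: |G/G'| = 55/11 = 5 is the order of the abelianisation.

Answer: 11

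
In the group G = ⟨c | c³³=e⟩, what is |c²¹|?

Compute successive powers until reaching e:
  (c²¹)¹ = c²¹, (c²¹)² = c⁹, (c²¹)³ = c³⁰, (c²¹)⁴ = c¹⁸, (c²¹)⁵ = c⁶, (c²¹)⁶ = c²⁷, (c²¹)⁷ = c¹⁵, (c²¹)⁸ = c³, (c²¹)⁹ = c²⁴, (c²¹)¹⁰ = c¹², (c²¹)¹¹ = e.
The smallest positive k with (c²¹)ᵏ = e is 11.

Answer: 11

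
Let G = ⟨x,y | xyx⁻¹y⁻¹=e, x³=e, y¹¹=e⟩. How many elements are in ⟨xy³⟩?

|⟨xy³⟩| equals the order of xy³. Compute successive powers until reaching e:
  (xy³)¹ = xy³, (xy³)² = x²y⁶, (xy³)³ = y⁹, (xy³)⁴ = xy, (xy³)⁵ = x²y⁴, (xy³)⁶ = y⁷, (xy³)⁷ = xy¹⁰, (xy³)⁸ = x²y², (xy³)⁹ = y⁵, (xy³)¹⁰ = xy⁸, (xy³)¹¹ = x², (xy³)¹² = y³, (xy³)¹³ = xy⁶, (xy³)¹⁴ = x²y⁹, (xy³)¹⁵ = y, (xy³)¹⁶ = xy⁴, (xy³)¹⁷ = x²y⁷, (xy³)¹⁸ = y¹⁰, (xy³)¹⁹ = xy², (xy³)²⁰ = x²y⁵, (xy³)²¹ = y⁸, (xy³)²² = x, (xy³)²³ = x²y³, (xy³)²⁴ = y⁶, (xy³)²⁵ = xy⁹, (xy³)²⁶ = x²y, (xy³)²⁷ = y⁴, (xy³)²⁸ = xy⁷, (xy³)²⁹ = x²y¹⁰, (xy³)³⁰ = y², (xy³)³¹ = xy⁵, (xy³)³² = x²y⁸, (xy³)³³ = e.
The smallest positive k with (xy³)ᵏ = e is 33, so |⟨xy³⟩| = 33.

Answer: 33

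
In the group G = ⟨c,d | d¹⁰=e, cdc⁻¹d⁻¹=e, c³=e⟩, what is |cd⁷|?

Compute successive powers until reaching e:
  (cd⁷)¹ = cd⁷, (cd⁷)² = c²d⁴, (cd⁷)³ = d, (cd⁷)⁴ = cd⁸, (cd⁷)⁵ = c²d⁵, (cd⁷)⁶ = d², (cd⁷)⁷ = cd⁹, (cd⁷)⁸ = c²d⁶, (cd⁷)⁹ = d³, (cd⁷)¹⁰ = c, (cd⁷)¹¹ = c²d⁷, (cd⁷)¹² = d⁴, (cd⁷)¹³ = cd, (cd⁷)¹⁴ = c²d⁸, (cd⁷)¹⁵ = d⁵, (cd⁷)¹⁶ = cd², (cd⁷)¹⁷ = c²d⁹, (cd⁷)¹⁸ = d⁶, (cd⁷)¹⁹ = cd³, (cd⁷)²⁰ = c², (cd⁷)²¹ = d⁷, (cd⁷)²² = cd⁴, (cd⁷)²³ = c²d, (cd⁷)²⁴ = d⁸, (cd⁷)²⁵ = cd⁵, (cd⁷)²⁶ = c²d², (cd⁷)²⁷ = d⁹, (cd⁷)²⁸ = cd⁶, (cd⁷)²⁹ = c²d³, (cd⁷)³⁰ = e.
The smallest positive k with (cd⁷)ᵏ = e is 30.

Answer: 30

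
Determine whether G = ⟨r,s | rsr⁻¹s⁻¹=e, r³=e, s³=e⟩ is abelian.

Each pair of generators commutes: r·s = rs = s·r. Since the generators pairwise commute, every element of G commutes with every other, so G is abelian.

Answer: Yes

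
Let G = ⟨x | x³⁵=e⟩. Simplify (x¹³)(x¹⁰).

Compute (x¹³) · (x¹⁰) by multiplying left to right and reducing via the relations at each step:
  (x¹³) · x¹⁰ = x²³

Answer: x²³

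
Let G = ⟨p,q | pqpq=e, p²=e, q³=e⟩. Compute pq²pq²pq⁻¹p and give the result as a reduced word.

Multiply left to right, reducing at each step:
  p · q² = pq²
  (pq²) · p = q
  q · q² = e
  e · p = p
  p · q⁻¹ = pq²
  (pq²) · p = q

Answer: q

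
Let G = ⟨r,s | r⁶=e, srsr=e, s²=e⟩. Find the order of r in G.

Compute successive powers until reaching e:
  r¹ = r, r² = r², r³ = r³, r⁴ = r⁴, r⁵ = r⁵, r⁶ = e.
The smallest positive k with rᵏ = e is 6.

Answer: 6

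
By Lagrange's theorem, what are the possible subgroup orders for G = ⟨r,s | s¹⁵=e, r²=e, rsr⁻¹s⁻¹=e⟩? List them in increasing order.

|G| = 30 = 2 · 3 · 5. By Lagrange's theorem the order of any subgroup divides 30; the divisors of 30 are 1, 2, 3, 5, 6, 10, 15, 30.

Answer: 1, 2, 3, 5, 6, 10, 15, 30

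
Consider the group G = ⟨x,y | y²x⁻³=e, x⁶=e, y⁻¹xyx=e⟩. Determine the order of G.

Enumerate words in the generators, reducing via the relations: the distinct elements are
  {e, x, y, xy, x², x³, x⁴, x⁵, x²y, y⁻¹, xy⁻¹, x²y⁻¹}.
No further products give new elements, so |G| = 12.

Answer: 12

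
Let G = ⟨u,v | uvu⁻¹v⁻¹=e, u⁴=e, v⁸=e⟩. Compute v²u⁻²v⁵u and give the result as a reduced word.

Multiply left to right, reducing at each step:
  (v²) · u⁻² = u²v²
  (u²v²) · v⁵ = u²v⁷
  (u²v⁷) · u = u³v⁷

Answer: u³v⁷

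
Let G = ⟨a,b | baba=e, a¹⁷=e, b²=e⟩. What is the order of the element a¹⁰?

Compute successive powers until reaching e:
  (a¹⁰)¹ = a¹⁰, (a¹⁰)² = a³, (a¹⁰)³ = a¹³, (a¹⁰)⁴ = a⁶, (a¹⁰)⁵ = a¹⁶, (a¹⁰)⁶ = a⁹, (a¹⁰)⁷ = a², (a¹⁰)⁸ = a¹², (a¹⁰)⁹ = a⁵, (a¹⁰)¹⁰ = a¹⁵, (a¹⁰)¹¹ = a⁸, (a¹⁰)¹² = a, (a¹⁰)¹³ = a¹¹, (a¹⁰)¹⁴ = a⁴, (a¹⁰)¹⁵ = a¹⁴, (a¹⁰)¹⁶ = a⁷, (a¹⁰)¹⁷ = e.
The smallest positive k with (a¹⁰)ᵏ = e is 17.

Answer: 17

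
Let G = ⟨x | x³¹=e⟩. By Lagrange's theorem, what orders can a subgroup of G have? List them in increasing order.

|G| = 31 = 31. By Lagrange's theorem the order of any subgroup divides 31; the divisors of 31 are 1, 31.

Answer: 1, 31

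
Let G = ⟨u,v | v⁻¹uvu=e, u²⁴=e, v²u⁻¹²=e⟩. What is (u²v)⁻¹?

The order of (u²v) is 4 (smallest k with (u²v)ᵏ = e), so (u²v)⁻¹ = (u²v)³ = u²v⁻¹.
Check: (u²v) · (u²v⁻¹) → (u²v) · u² = v;   v · v⁻¹ = e, giving e as required.

Answer: u²v⁻¹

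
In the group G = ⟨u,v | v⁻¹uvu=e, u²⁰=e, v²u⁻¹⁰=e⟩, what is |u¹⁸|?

Compute successive powers until reaching e:
  (u¹⁸)¹ = u¹⁸, (u¹⁸)² = u¹⁶, (u¹⁸)³ = u¹⁴, (u¹⁸)⁴ = u¹², (u¹⁸)⁵ = u¹⁰, (u¹⁸)⁶ = u⁸, (u¹⁸)⁷ = u⁶, (u¹⁸)⁸ = u⁴, (u¹⁸)⁹ = u², (u¹⁸)¹⁰ = e.
The smallest positive k with (u¹⁸)ᵏ = e is 10.

Answer: 10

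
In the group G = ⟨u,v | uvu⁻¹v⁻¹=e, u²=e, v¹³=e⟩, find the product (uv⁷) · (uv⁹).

Compute (uv⁷) · (uv⁹) by multiplying left to right and reducing via the relations at each step:
  (uv⁷) · u = v⁷
  (v⁷) · v⁹ = v³

Answer: v³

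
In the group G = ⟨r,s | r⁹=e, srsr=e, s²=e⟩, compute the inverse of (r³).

The order of (r³) is 3 (smallest k with (r³)ᵏ = e), so (r³)⁻¹ = (r³)² = r⁶.
Check: (r³) · (r⁶) → (r³) · r⁶ = e, giving e as required.

Answer: r⁶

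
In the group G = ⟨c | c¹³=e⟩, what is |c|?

Compute successive powers until reaching e:
  c¹ = c, c² = c², c³ = c³, c⁴ = c⁴, c⁵ = c⁵, c⁶ = c⁶, c⁷ = c⁷, c⁸ = c⁸, c⁹ = c⁹, c¹⁰ = c¹⁰, c¹¹ = c¹¹, c¹² = c¹², c¹³ = e.
The smallest positive k with cᵏ = e is 13.

Answer: 13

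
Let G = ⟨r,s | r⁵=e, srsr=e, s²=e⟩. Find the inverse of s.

The order of s is 2 (smallest k with sᵏ = e), so s⁻¹ = s¹ = s.
Check: s · s → s · s = e, giving e as required.

Answer: s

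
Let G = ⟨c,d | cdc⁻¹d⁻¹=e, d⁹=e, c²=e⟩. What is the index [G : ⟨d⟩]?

First find ord(d) by computing successive powers:
  d¹ = d, d² = d², d³ = d³, d⁴ = d⁴, d⁵ = d⁵, d⁶ = d⁶, d⁷ = d⁷, d⁸ = d⁸, d⁹ = e.
So |⟨d⟩| = ord(d) = 9. With |G| = 18, by Lagrange [G : ⟨d⟩] = 18/9 = 2.

Answer: 2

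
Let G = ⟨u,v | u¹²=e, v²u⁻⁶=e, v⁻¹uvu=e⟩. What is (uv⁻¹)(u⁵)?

Compute (uv⁻¹) · (u⁵) by multiplying left to right and reducing via the relations at each step:
  (uv⁻¹) · u⁵ = u²v

Answer: u²v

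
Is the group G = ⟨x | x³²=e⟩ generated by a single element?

|G| = 32. The element x has order 32 (its powers give 32 distinct elements), so ⟨x⟩ = G and G is cyclic.

Answer: Yes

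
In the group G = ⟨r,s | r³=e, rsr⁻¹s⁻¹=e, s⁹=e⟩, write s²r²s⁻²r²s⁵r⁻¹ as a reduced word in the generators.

Multiply left to right, reducing at each step:
  (s²) · r² = r²s²
  (r²s²) · s⁻² = r²
  (r²) · r² = r
  r · s⁵ = rs⁵
  (rs⁵) · r⁻¹ = s⁵

Answer: s⁵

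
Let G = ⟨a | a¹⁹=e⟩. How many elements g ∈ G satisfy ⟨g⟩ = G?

G is cyclic of order 19. An element generates G iff its order is 19, and a cyclic group of order 19 has exactly φ(19) = 18 such elements.

Answer: 18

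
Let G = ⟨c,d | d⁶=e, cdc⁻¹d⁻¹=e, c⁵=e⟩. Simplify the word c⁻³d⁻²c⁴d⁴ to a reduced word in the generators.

Multiply left to right, reducing at each step:
  (c²) · d⁻² = c²d⁴
  (c²d⁴) · c⁴ = cd⁴
  (cd⁴) · d⁴ = cd²

Answer: cd²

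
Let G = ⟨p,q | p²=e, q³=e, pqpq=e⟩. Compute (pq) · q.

Compute (pq) · q by multiplying left to right and reducing via the relations at each step:
  (pq) · q = pq²

Answer: pq²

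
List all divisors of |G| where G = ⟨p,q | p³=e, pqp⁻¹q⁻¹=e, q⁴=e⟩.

|G| = 12 = 2² · 3. By Lagrange's theorem the order of any subgroup divides 12; the divisors of 12 are 1, 2, 3, 4, 6, 12.

Answer: 1, 2, 3, 4, 6, 12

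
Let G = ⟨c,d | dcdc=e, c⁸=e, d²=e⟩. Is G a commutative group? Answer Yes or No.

c·d = cd but d·c = c⁷d, so c·d ≠ d·c and G is not abelian.

Answer: No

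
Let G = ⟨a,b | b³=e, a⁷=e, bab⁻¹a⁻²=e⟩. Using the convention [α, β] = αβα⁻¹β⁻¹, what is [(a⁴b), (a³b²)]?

[(a⁴b), (a³b²)] = (a⁴b)·(a³b²)·(a⁴b)⁻¹·(a³b²)⁻¹.
  (a⁴b) · (a³b²) = a³
  (a³) · (a⁵b²) = ab²
  (ab²) · (ab) = a⁵

Answer: a⁵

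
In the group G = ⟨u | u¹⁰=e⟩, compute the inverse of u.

The order of u is 10 (smallest k with uᵏ = e), so u⁻¹ = u⁹ = u⁹.
Check: u · (u⁹) → u · u⁹ = e, giving e as required.

Answer: u⁹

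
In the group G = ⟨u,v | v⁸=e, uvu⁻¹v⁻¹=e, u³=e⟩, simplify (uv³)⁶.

Compute successive powers of (uv³), reducing at each step:
  (uv³)²: (uv³) · u = u²v³;   (u²v³) · v³ = u²v⁶
  (uv³)³: (u²v⁶) · u = v⁶;   (v⁶) · v³ = v
  (uv³)⁴: v · u = uv;   (uv) · v³ = uv⁴
  (uv³)⁵: (uv⁴) · u = u²v⁴;   (u²v⁴) · v³ = u²v⁷
  (uv³)⁶: (u²v⁷) · u = v⁷;   (v⁷) · v³ = v²

Answer: v²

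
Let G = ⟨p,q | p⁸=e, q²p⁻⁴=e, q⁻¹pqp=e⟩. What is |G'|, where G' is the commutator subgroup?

G' = [G, G] is generated by all commutators. The generator-pair commutators are: [p, q] = p².
The subgroup they normally generate is {e, p², p⁴, p⁶}, of order 4.
Check: |G/G'| = 16/4 = 4 is the order of the abelianisation.

Answer: 4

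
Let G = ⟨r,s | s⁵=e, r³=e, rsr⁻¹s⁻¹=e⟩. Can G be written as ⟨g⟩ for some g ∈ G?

|G| = 15. The element rs has order 15 (its powers give 15 distinct elements), so ⟨rs⟩ = G and G is cyclic.

Answer: Yes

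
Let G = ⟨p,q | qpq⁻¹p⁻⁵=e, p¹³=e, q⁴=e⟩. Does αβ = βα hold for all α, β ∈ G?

p·q = pq but q·p = p⁵q, so p·q ≠ q·p and G is not abelian.

Answer: No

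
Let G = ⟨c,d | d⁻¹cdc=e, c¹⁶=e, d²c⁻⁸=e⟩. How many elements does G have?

Enumerate words in the generators, reducing via the relations: the distinct elements are
  {c, d, e, cd, c², c³, c⁴, c⁵, c⁶, c⁷, c⁸, c⁹, c²d, c³d, c¹², c¹³, c¹¹, c¹⁰, c¹⁴, c¹⁵, c⁴d, c⁵d, c⁶d, c⁷d, d⁻¹, cd⁻¹, c²d⁻¹, c³d⁻¹, c⁴d⁻¹, c⁵d⁻¹, c⁶d⁻¹, c⁷d⁻¹}.
No further products give new elements, so |G| = 32.

Answer: 32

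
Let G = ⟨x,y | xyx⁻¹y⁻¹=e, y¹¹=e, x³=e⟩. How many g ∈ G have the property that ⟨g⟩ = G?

G is cyclic of order 33. An element generates G iff its order is 33, and a cyclic group of order 33 has exactly φ(33) = 20 such elements.

Answer: 20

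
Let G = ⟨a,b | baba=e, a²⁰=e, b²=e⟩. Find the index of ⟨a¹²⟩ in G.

First find ord(a¹²) by computing successive powers:
  (a¹²)¹ = a¹², (a¹²)² = a⁴, (a¹²)³ = a¹⁶, (a¹²)⁴ = a⁸, (a¹²)⁵ = e.
So |⟨a¹²⟩| = ord(a¹²) = 5. With |G| = 40, by Lagrange [G : ⟨a¹²⟩] = 40/5 = 8.

Answer: 8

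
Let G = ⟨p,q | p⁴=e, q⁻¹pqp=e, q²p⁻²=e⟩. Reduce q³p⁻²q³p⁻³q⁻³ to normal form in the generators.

Multiply left to right, reducing at each step:
  (q⁻¹) · p⁻² = q
  q · q³ = e
  e · p⁻³ = p
  p · q⁻³ = pq

Answer: pq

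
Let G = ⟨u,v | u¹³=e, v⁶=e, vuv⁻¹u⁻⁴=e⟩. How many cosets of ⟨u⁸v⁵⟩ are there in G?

First find ord(u⁸v⁵) by computing successive powers:
  (u⁸v⁵)¹ = u⁸v⁵, (u⁸v⁵)² = u¹⁰v⁴, (u⁸v⁵)³ = u⁴v³, (u⁸v⁵)⁴ = u⁹v², (u⁸v⁵)⁵ = u⁷v, (u⁸v⁵)⁶ = e.
So |⟨u⁸v⁵⟩| = ord(u⁸v⁵) = 6. With |G| = 78, by Lagrange [G : ⟨u⁸v⁵⟩] = 78/6 = 13.

Answer: 13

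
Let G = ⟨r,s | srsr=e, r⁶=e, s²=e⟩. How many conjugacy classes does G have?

The conjugacy classes (representative and size) are:
  [e] (size 1), [r⁵] (size 2), [r⁴] (size 2), [r³] (size 1), [s] (size 3), [r³s] (size 3).
Class equation: 1 + 2 + 2 + 1 + 3 + 3 = 12 = |G|. So G has 6 conjugacy classes.

Answer: 6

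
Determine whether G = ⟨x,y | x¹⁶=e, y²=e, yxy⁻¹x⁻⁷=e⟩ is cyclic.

Every cyclic group is abelian. But x·y = xy while y·x = x⁷y, so x·y ≠ y·x and G is not abelian. Hence G is not cyclic.

Answer: No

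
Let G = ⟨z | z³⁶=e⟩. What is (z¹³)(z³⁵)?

Compute (z¹³) · (z³⁵) by multiplying left to right and reducing via the relations at each step:
  (z¹³) · z³⁵ = z¹²

Answer: z¹²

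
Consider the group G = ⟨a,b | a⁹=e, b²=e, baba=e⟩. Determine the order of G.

Enumerate words in the generators, reducing via the relations: the distinct elements are
  {a, b, e, ab, a², a³, a⁴, a⁵, a⁶, a⁷, a⁸, a²b, a³b, a⁴b, a⁵b, a⁶b, a⁷b, a⁸b}.
No further products give new elements, so |G| = 18.

Answer: 18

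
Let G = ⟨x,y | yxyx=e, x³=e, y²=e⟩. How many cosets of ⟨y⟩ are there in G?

First find ord(y) by computing successive powers:
  y¹ = y, y² = e.
So |⟨y⟩| = ord(y) = 2. With |G| = 6, by Lagrange [G : ⟨y⟩] = 6/2 = 3.

Answer: 3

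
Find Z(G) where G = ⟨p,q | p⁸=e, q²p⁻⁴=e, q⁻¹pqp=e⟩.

An element z ∈ Z(G) iff z commutes with every generator.
For example p⁴ is central: (p⁴)·p = p⁵ = p·(p⁴); (p⁴)·q = q⁻¹ = q·(p⁴).
Whereas p ∉ Z(G) since p·q = pq ≠ p³q⁻¹ = q·p.
Checking each of the 16 elements this way gives Z(G) = {e, p⁴}, of order 2.

Answer: {e, p⁴}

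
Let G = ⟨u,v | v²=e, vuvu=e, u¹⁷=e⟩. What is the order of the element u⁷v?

Compute successive powers until reaching e:
  (u⁷v)¹ = u⁷v, (u⁷v)² = e.
The smallest positive k with (u⁷v)ᵏ = e is 2.

Answer: 2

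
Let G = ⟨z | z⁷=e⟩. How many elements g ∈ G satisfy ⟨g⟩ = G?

G is cyclic of order 7. An element generates G iff its order is 7, and a cyclic group of order 7 has exactly φ(7) = 6 such elements.

Answer: 6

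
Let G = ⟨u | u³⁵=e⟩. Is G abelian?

G has a single generator, so G is cyclic and hence abelian.

Answer: Yes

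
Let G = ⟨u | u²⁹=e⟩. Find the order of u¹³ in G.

Compute successive powers until reaching e:
  (u¹³)¹ = u¹³, (u¹³)² = u²⁶, (u¹³)³ = u¹⁰, (u¹³)⁴ = u²³, (u¹³)⁵ = u⁷, (u¹³)⁶ = u²⁰, (u¹³)⁷ = u⁴, (u¹³)⁸ = u¹⁷, (u¹³)⁹ = u, (u¹³)¹⁰ = u¹⁴, (u¹³)¹¹ = u²⁷, (u¹³)¹² = u¹¹, (u¹³)¹³ = u²⁴, (u¹³)¹⁴ = u⁸, (u¹³)¹⁵ = u²¹, (u¹³)¹⁶ = u⁵, (u¹³)¹⁷ = u¹⁸, (u¹³)¹⁸ = u², (u¹³)¹⁹ = u¹⁵, (u¹³)²⁰ = u²⁸, (u¹³)²¹ = u¹², (u¹³)²² = u²⁵, (u¹³)²³ = u⁹, (u¹³)²⁴ = u²², (u¹³)²⁵ = u⁶, (u¹³)²⁶ = u¹⁹, (u¹³)²⁷ = u³, (u¹³)²⁸ = u¹⁶, (u¹³)²⁹ = e.
The smallest positive k with (u¹³)ᵏ = e is 29.

Answer: 29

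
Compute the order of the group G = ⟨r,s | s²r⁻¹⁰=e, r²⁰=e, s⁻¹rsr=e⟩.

Enumerate words in the generators, reducing via the relations: the distinct elements are
  {e, r, s, rs, r², r³, r⁴, r⁵, r⁶, r⁷, r⁸, r⁹, r²s, r³s, r¹², r¹³, r¹¹, r¹⁰, r¹⁴, r¹⁵, r¹⁶, r¹⁷, r¹⁸, r¹⁹, r⁴s, r⁵s, r⁶s, r⁷s, r⁸s, r⁹s, s⁻¹, rs⁻¹, r²s⁻¹, r³s⁻¹, r⁴s⁻¹, r⁵s⁻¹, r⁶s⁻¹, r⁷s⁻¹, r⁸s⁻¹, r⁹s⁻¹}.
No further products give new elements, so |G| = 40.

Answer: 40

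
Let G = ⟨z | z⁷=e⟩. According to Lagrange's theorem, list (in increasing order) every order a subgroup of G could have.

|G| = 7 = 7. By Lagrange's theorem the order of any subgroup divides 7; the divisors of 7 are 1, 7.

Answer: 1, 7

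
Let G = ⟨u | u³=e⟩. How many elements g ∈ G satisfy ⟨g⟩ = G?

G is cyclic of order 3. An element generates G iff its order is 3, and a cyclic group of order 3 has exactly φ(3) = 2 such elements.

Answer: 2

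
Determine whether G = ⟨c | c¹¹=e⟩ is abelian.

G has a single generator, so G is cyclic and hence abelian.

Answer: Yes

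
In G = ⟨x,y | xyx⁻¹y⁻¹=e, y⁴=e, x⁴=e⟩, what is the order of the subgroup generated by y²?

|⟨y²⟩| equals the order of y². Compute successive powers until reaching e:
  (y²)¹ = y², (y²)² = e.
The smallest positive k with (y²)ᵏ = e is 2, so |⟨y²⟩| = 2.

Answer: 2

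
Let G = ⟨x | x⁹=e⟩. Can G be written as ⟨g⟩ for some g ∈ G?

|G| = 9. The element x has order 9 (its powers give 9 distinct elements), so ⟨x⟩ = G and G is cyclic.

Answer: Yes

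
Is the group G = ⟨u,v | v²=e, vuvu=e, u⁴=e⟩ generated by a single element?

Every cyclic group is abelian. But u·v = uv while v·u = u³v, so u·v ≠ v·u and G is not abelian. Hence G is not cyclic.

Answer: No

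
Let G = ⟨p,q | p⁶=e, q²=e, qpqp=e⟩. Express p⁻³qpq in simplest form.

Multiply left to right, reducing at each step:
  (p³) · q = p³q
  (p³q) · p = p²q
  (p²q) · q = p²

Answer: p²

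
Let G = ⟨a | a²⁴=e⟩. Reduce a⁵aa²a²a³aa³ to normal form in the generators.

Multiply left to right, reducing at each step:
  (a⁵) · a = a⁶
  (a⁶) · a² = a⁸
  (a⁸) · a² = a¹⁰
  (a¹⁰) · a³ = a¹³
  (a¹³) · a = a¹⁴
  (a¹⁴) · a³ = a¹⁷

Answer: a¹⁷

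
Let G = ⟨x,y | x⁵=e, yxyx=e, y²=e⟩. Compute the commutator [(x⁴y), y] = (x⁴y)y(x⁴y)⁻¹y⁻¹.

[(x⁴y), y] = (x⁴y)·y·(x⁴y)⁻¹·y⁻¹.
  (x⁴y) · y = x⁴
  (x⁴) · (x⁴y) = x³y
  (x³y) · y = x³

Answer: x³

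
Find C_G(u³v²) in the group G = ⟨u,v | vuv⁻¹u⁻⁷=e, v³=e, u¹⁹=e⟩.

⟨u³v²⟩ ⊆ C_G(u³v²) since powers of u³v² commute with u³v²; so |C_G(u³v²)| ≥ |⟨u³v²⟩| = 3.
By orbit–stabilizer, |C_G(u³v²)| = |G| / |conj. class of u³v²| = 57 / 19 = 3.
The 3 elements commuting with u³v² are {e, u³v², u¹⁷v}.

Answer: {e, u³v², u¹⁷v}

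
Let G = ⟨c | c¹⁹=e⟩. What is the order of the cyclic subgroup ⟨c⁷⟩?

|⟨c⁷⟩| equals the order of c⁷. Compute successive powers until reaching e:
  (c⁷)¹ = c⁷, (c⁷)² = c¹⁴, (c⁷)³ = c², (c⁷)⁴ = c⁹, (c⁷)⁵ = c¹⁶, (c⁷)⁶ = c⁴, (c⁷)⁷ = c¹¹, (c⁷)⁸ = c¹⁸, (c⁷)⁹ = c⁶, (c⁷)¹⁰ = c¹³, (c⁷)¹¹ = c, (c⁷)¹² = c⁸, (c⁷)¹³ = c¹⁵, (c⁷)¹⁴ = c³, (c⁷)¹⁵ = c¹⁰, (c⁷)¹⁶ = c¹⁷, (c⁷)¹⁷ = c⁵, (c⁷)¹⁸ = c¹², (c⁷)¹⁹ = e.
The smallest positive k with (c⁷)ᵏ = e is 19, so |⟨c⁷⟩| = 19.

Answer: 19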